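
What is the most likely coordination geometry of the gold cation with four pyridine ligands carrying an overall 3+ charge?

Summing ligand charges against the +3 overall charge gives an oxidation state of +3 for gold.
Au sits in group 11, so the d-electron count is 11 − 3 = 8.
With 4 monodentate ligands the coordination number is 4.
A 5d d⁸ ion has a large crystal-field splitting; square planar leaves the high-energy d_{x²−y²} orbital empty and maximises CFSE.

square planar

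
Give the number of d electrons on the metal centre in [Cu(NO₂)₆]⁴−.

Each nitro (N-bound nitrite) is −1; balancing the −4 overall charge requires Cu(II).
Copper is a group-11 element; Cu(II) is therefore d⁹.

d⁹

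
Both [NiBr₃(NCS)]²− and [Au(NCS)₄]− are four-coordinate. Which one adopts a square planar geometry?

For [NiBr₃(NCS)]²−: Each bromide is −1; each isothiocyanate is −1; balancing the −2 overall charge requires Ni(II). Group 10 minus oxidation state 2 gives a d⁸ configuration. Bromide and isothiocyanate are weak-field ligands. With weak-field ligands the CFSE gain from square planar is small, so a 3d d⁸ ion takes the sterically preferred tetrahedral geometry. → tetrahedral.
For [Au(NCS)₄]−: Ligand charges: each isothiocyanate is −1. With an overall charge of −1 the gold centre must be in the +3 oxidation state. Group 11 minus oxidation state 3 gives a d⁸ configuration. A 5d d⁸ ion has a large crystal-field splitting; square planar leaves the high-energy d_{x²−y²} orbital empty and maximises CFSE. → square planar.

[Au(NCS)₄]−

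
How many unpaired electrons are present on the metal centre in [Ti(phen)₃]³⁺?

1

1,10-phenanthroline is neutral; balancing the +3 overall charge requires Ti(III).
Group 4 minus oxidation state 3 gives a d¹ configuration.
Counting donor atoms: 3×1,10-phenanthroline (bidentate) → 6 donors. Coordination number = 6.
In an octahedral field the d¹ configuration is t₂g¹e_g⁰ (only one arrangement possible), giving 1 unpaired electron.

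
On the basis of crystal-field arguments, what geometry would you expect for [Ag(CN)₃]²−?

trigonal planar

Each cyanide is −1; balancing the −2 overall charge requires Ag(I).
Silver is a group-11 element; Ag(I) is therefore d¹⁰.
Coordination number: 3.
Three ligands around a d¹⁰ centre minimise repulsion in a trigonal-planar arrangement.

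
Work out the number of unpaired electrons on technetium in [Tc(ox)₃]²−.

Summing ligand charges against the −2 overall charge gives an oxidation state of +4 for technetium.
Group 7 minus oxidation state 4 gives a d³ configuration.
Counting donor atoms: 3×oxalate (bidentate) → 6 donors. Coordination number = 6.
In an octahedral field the d³ configuration is t₂g³e_g⁰ (only one arrangement possible), giving 3 unpaired electrons.

3 unpaired electrons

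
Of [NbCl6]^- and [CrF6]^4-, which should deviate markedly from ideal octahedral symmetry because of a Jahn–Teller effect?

[CrF6]^4-

[NbCl6]^-: Each chloride is −1; balancing the −1 overall charge requires Nb(V). Niobium is a group-5 element; Nb(V) is therefore d⁰. The d⁰ configuration leaves the e_g set evenly filled (or empty) — no strong Jahn–Teller driving force.
[CrF6]^4-: Summing ligand charges against the −4 overall charge gives an oxidation state of +2 for chromium. Chromium is a group-6 element; Cr(II) is therefore d⁴. Fluoride is a weak-field ligand for a first-row metal, so the complex is high-spin. The t₂g³e_g¹ (high-spin) configuration has an unevenly filled e_g set; the Jahn–Teller theorem predicts a tetragonal distortion (typically axial elongation) to lift the degeneracy.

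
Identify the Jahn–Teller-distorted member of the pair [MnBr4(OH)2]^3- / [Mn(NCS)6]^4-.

[MnBr4(OH)2]^3-

[MnBr4(OH)2]^3-: Ligand charges: each bromide is −1; each hydroxide is −1. With an overall charge of −3 the manganese centre must be in the +3 oxidation state. Manganese is a group-7 element; Mn(III) is therefore d⁴. Bromide and hydroxide are weak-field ligands for a first-row metal, so the complex is high-spin. The t₂g³e_g¹ (high-spin) configuration has an unevenly filled e_g set; the Jahn–Teller theorem predicts a tetragonal distortion (typically axial elongation) to lift the degeneracy.
[Mn(NCS)6]^4-: Summing ligand charges against the −4 overall charge gives an oxidation state of +2 for manganese. Manganese is a group-7 element; Mn(II) is therefore d⁵. Isothiocyanate is a weak-field ligand for a first-row metal, so the complex is high-spin. The d⁵ configuration leaves the e_g set evenly filled (or empty) — no strong Jahn–Teller driving force.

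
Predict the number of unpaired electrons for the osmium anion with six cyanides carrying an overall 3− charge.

Each cyanide is −1; balancing the −3 overall charge requires Os(III).
Osmium is a group-8 element; Os(III) is therefore d⁵.
The spin state decides the count: a 5d ion has a large Δₒ and is invariably low-spin.
An octahedral low-spin d⁵ ion is t₂g⁵e_g⁰, giving 1 unpaired electron.

1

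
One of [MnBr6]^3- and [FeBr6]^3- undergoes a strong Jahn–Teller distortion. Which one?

[MnBr6]^3-

[MnBr6]^3-: Ligand charges: each bromide is −1. With an overall charge of −3 the manganese centre must be in the +3 oxidation state. Mn sits in group 7, so the d-electron count is 7 − 3 = 4. Bromide is a weak-field ligand for a first-row metal, so the complex is high-spin. The t₂g³e_g¹ (high-spin) configuration has an unevenly filled e_g set; the Jahn–Teller theorem predicts a tetragonal distortion (typically axial elongation) to lift the degeneracy.
[FeBr6]^3-: Ligand charges: each bromide is −1. With an overall charge of −3 the iron centre must be in the +3 oxidation state. Fe sits in group 8, so the d-electron count is 8 − 3 = 5. Bromide is a weak-field ligand for a first-row metal, so the complex is high-spin. The d⁵ configuration leaves the e_g set evenly filled (or empty) — no strong Jahn–Teller driving force.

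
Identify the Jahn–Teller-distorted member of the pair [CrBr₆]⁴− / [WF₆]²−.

[CrBr₆]⁴−: Summing ligand charges against the −4 overall charge gives an oxidation state of +2 for chromium. Chromium is a group-6 element; Cr(II) is therefore d⁴. Bromide is a weak-field ligand for a first-row metal, so the complex is high-spin. The t₂g³e_g¹ (high-spin) configuration has an unevenly filled e_g set; the Jahn–Teller theorem predicts a tetragonal distortion (typically axial elongation) to lift the degeneracy.
[WF₆]²−: Summing ligand charges against the −2 overall charge gives an oxidation state of +4 for tungsten. Group 6 minus oxidation state 4 gives a d² configuration. The d² configuration leaves the e_g set evenly filled (or empty) — no strong Jahn–Teller driving force.

[CrBr₆]⁴−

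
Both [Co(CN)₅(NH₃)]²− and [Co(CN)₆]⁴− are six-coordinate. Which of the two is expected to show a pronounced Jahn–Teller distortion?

[Co(CN)₅(NH₃)]²−: Each cyanide is −1; ammonia is neutral; balancing the −2 overall charge requires Co(III). Group 9 minus oxidation state 3 gives a d⁶ configuration. Co(III) has an exceptionally large octahedral splitting and is low-spin with essentially every ligand except fluoride. The d⁶ configuration leaves the e_g set evenly filled (or empty) — no strong Jahn–Teller driving force.
[Co(CN)₆]⁴−: Ligand charges: each cyanide is −1. With an overall charge of −4 the cobalt centre must be in the +2 oxidation state. Co sits in group 9, so the d-electron count is 9 − 2 = 7. Cyanide is a strong-field ligand (high in the spectrochemical series) for a first-row metal, so the complex is low-spin. The t₂g⁶e_g¹ (low-spin) configuration has an unevenly filled e_g set; the Jahn–Teller theorem predicts a tetragonal distortion (typically axial elongation) to lift the degeneracy.

[Co(CN)₆]⁴−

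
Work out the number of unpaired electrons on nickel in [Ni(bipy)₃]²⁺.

Ligand charges: 2,2′-bipyridine is neutral. With an overall charge of +2 the nickel centre must be in the +2 oxidation state.
Nickel is a group-10 element; Ni(II) is therefore d⁸.
Counting donor atoms: 3×2,2′-bipyridine (bidentate) → 6 donors. Coordination number = 6.
In an octahedral field the d⁸ configuration is t₂g⁶e_g² (only one arrangement possible), giving 2 unpaired electrons.

2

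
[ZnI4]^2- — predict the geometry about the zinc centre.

tetrahedral

Summing ligand charges against the −2 overall charge gives an oxidation state of +2 for zinc.
Zn sits in group 12, so the d-electron count is 12 − 2 = 10.
Coordination number: 4.
A d¹⁰ ion has no crystal-field stabilisation preference between square planar and tetrahedral, so four ligands adopt the sterically favoured tetrahedral geometry.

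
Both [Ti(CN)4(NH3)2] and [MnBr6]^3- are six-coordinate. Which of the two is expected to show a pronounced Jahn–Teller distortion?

[Ti(CN)4(NH3)2]: Summing ligand charges against the 0 overall charge gives an oxidation state of +4 for titanium. Titanium is a group-4 element; Ti(IV) is therefore d⁰. The d⁰ configuration leaves the e_g set evenly filled (or empty) — no strong Jahn–Teller driving force.
[MnBr6]^3-: Summing ligand charges against the −3 overall charge gives an oxidation state of +3 for manganese. Mn sits in group 7, so the d-electron count is 7 − 3 = 4. Bromide is a weak-field ligand for a first-row metal, so the complex is high-spin. The t₂g³e_g¹ (high-spin) configuration has an unevenly filled e_g set; the Jahn–Teller theorem predicts a tetragonal distortion (typically axial elongation) to lift the degeneracy.

[MnBr6]^3-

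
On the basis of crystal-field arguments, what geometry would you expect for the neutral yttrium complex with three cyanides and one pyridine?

Summing ligand charges against the 0 overall charge gives an oxidation state of +3 for yttrium.
Yttrium is a group-3 element; Y(III) is therefore d⁰.
Coordination number: 4.
A d⁰ ion has no crystal-field stabilisation preference between square planar and tetrahedral, so four ligands adopt the sterically favoured tetrahedral geometry.

tetrahedral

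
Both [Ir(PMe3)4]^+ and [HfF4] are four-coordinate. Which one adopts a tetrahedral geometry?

[HfF4]

For [Ir(PMe3)4]^+: Ligand charges: trimethylphosphine is neutral. With an overall charge of +1 the iridium centre must be in the +1 oxidation state. Group 9 minus oxidation state 1 gives a d⁸ configuration. A 5d d⁸ ion has a large crystal-field splitting; square planar leaves the high-energy d_{x²−y²} orbital empty and maximises CFSE. → square planar.
For [HfF4]: Ligand charges: each fluoride is −1. With an overall charge of 0 the hafnium centre must be in the +4 oxidation state. Hf sits in group 4, so the d-electron count is 4 − 4 = 0. A d⁰ ion has no crystal-field stabilisation preference between square planar and tetrahedral, so four ligands adopt the sterically favoured tetrahedral geometry. → tetrahedral.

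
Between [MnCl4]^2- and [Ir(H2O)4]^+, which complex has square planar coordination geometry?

For [MnCl4]^2-: Ligand charges: each chloride is −1. With an overall charge of −2 the manganese centre must be in the +2 oxidation state. Manganese is a group-7 element; Mn(II) is therefore d⁵. A high-spin d⁵ ion has zero CFSE in either geometry, so four ligands adopt the sterically favoured tetrahedral geometry. → tetrahedral.
For [Ir(H2O)4]^+: Water is neutral; balancing the +1 overall charge requires Ir(I). Group 9 minus oxidation state 1 gives a d⁸ configuration. A 5d d⁸ ion has a large crystal-field splitting; square planar leaves the high-energy d_{x²−y²} orbital empty and maximises CFSE. → square planar.

[Ir(H2O)4]^+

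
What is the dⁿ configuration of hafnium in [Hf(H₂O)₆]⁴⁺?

Summing ligand charges against the +4 overall charge gives an oxidation state of +4 for hafnium.
Hf sits in group 4, so the d-electron count is 4 − 4 = 0.

d⁰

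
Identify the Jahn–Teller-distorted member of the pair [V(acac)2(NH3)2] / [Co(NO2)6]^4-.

[V(acac)2(NH3)2]: Summing ligand charges against the 0 overall charge gives an oxidation state of +2 for vanadium. Vanadium is a group-5 element; V(II) is therefore d³. The d³ configuration leaves the e_g set evenly filled (or empty) — no strong Jahn–Teller driving force.
[Co(NO2)6]^4-: Each nitro (N-bound nitrite) is −1; balancing the −4 overall charge requires Co(II). Group 9 minus oxidation state 2 gives a d⁷ configuration. Nitro (N-bound nitrite) is a strong-field ligand (high in the spectrochemical series) for a first-row metal, so the complex is low-spin. The t₂g⁶e_g¹ (low-spin) configuration has an unevenly filled e_g set; the Jahn–Teller theorem predicts a tetragonal distortion (typically axial elongation) to lift the degeneracy.

[Co(NO2)6]^4-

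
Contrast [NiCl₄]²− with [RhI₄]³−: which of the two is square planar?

For [NiCl₄]²−: Summing ligand charges against the −2 overall charge gives an oxidation state of +2 for nickel. Nickel is a group-10 element; Ni(II) is therefore d⁸. Chloride is a weak-field ligand. With weak-field ligands the CFSE gain from square planar is small, so a 3d d⁸ ion takes the sterically preferred tetrahedral geometry. → tetrahedral.
For [RhI₄]³−: Summing ligand charges against the −3 overall charge gives an oxidation state of +1 for rhodium. Rh sits in group 9, so the d-electron count is 9 − 1 = 8. A 4d d⁸ ion has a large crystal-field splitting; square planar leaves the high-energy d_{x²−y²} orbital empty and maximises CFSE. → square planar.

[RhI₄]³−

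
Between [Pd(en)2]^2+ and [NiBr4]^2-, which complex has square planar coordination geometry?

[Pd(en)2]^2+

For [Pd(en)2]^2+: Summing ligand charges against the +2 overall charge gives an oxidation state of +2 for palladium. Palladium is a group-10 element; Pd(II) is therefore d⁸. A 4d d⁸ ion has a large crystal-field splitting; square planar leaves the high-energy d_{x²−y²} orbital empty and maximises CFSE. → square planar.
For [NiBr4]^2-: Each bromide is −1; balancing the −2 overall charge requires Ni(II). Nickel is a group-10 element; Ni(II) is therefore d⁸. Bromide is a weak-field ligand. With weak-field ligands the CFSE gain from square planar is small, so a 3d d⁸ ion takes the sterically preferred tetrahedral geometry. → tetrahedral.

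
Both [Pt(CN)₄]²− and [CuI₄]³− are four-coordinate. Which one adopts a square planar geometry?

[Pt(CN)₄]²−

For [Pt(CN)₄]²−: Summing ligand charges against the −2 overall charge gives an oxidation state of +2 for platinum. Platinum is a group-10 element; Pt(II) is therefore d⁸. A 5d d⁸ ion has a large crystal-field splitting; square planar leaves the high-energy d_{x²−y²} orbital empty and maximises CFSE. → square planar.
For [CuI₄]³−: Summing ligand charges against the −3 overall charge gives an oxidation state of +1 for copper. Group 11 minus oxidation state 1 gives a d¹⁰ configuration. A d¹⁰ ion has no crystal-field stabilisation preference between square planar and tetrahedral, so four ligands adopt the sterically favoured tetrahedral geometry. → tetrahedral.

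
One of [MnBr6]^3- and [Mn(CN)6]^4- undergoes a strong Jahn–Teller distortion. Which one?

[MnBr6]^3-

[MnBr6]^3-: Ligand charges: each bromide is −1. With an overall charge of −3 the manganese centre must be in the +3 oxidation state. Mn sits in group 7, so the d-electron count is 7 − 3 = 4. Bromide is a weak-field ligand for a first-row metal, so the complex is high-spin. The t₂g³e_g¹ (high-spin) configuration has an unevenly filled e_g set; the Jahn–Teller theorem predicts a tetragonal distortion (typically axial elongation) to lift the degeneracy.
[Mn(CN)6]^4-: Each cyanide is −1; balancing the −4 overall charge requires Mn(II). Group 7 minus oxidation state 2 gives a d⁵ configuration. Cyanide is a strong-field ligand (high in the spectrochemical series) for a first-row metal, so the complex is low-spin. The d⁵ configuration leaves the e_g set evenly filled (or empty) — no strong Jahn–Teller driving force.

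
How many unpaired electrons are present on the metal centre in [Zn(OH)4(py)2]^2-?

Ligand charges: each hydroxide is −1; pyridine is neutral. With an overall charge of −2 the zinc centre must be in the +2 oxidation state.
Zn sits in group 12, so the d-electron count is 12 − 2 = 10.
In an octahedral field the d¹⁰ configuration is t₂g⁶e_g⁴, giving 0 unpaired electrons.

0 unpaired electrons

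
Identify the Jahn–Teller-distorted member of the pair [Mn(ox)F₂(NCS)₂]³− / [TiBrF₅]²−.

[Mn(ox)F₂(NCS)₂]³−

[Mn(ox)F₂(NCS)₂]³−: Summing ligand charges against the −3 overall charge gives an oxidation state of +3 for manganese. Mn sits in group 7, so the d-electron count is 7 − 3 = 4. Fluoride, isothiocyanate, and oxalate are weak-field ligands for a first-row metal, so the complex is high-spin. The t₂g³e_g¹ (high-spin) configuration has an unevenly filled e_g set; the Jahn–Teller theorem predicts a tetragonal distortion (typically axial elongation) to lift the degeneracy.
[TiBrF₅]²−: Each bromide is −1; each fluoride is −1; balancing the −2 overall charge requires Ti(IV). Group 4 minus oxidation state 4 gives a d⁰ configuration. The d⁰ configuration leaves the e_g set evenly filled (or empty) — no strong Jahn–Teller driving force.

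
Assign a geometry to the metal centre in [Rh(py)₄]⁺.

Pyridine is neutral; balancing the +1 overall charge requires Rh(I).
Rh sits in group 9, so the d-electron count is 9 − 1 = 8.
With 4 monodentate ligands the coordination number is 4.
A 4d d⁸ ion has a large crystal-field splitting; square planar leaves the high-energy d_{x²−y²} orbital empty and maximises CFSE.

square planar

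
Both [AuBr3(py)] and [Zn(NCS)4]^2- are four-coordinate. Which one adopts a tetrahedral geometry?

For [AuBr3(py)]: Each bromide is −1; pyridine is neutral; balancing the 0 overall charge requires Au(III). Au sits in group 11, so the d-electron count is 11 − 3 = 8. A 5d d⁸ ion has a large crystal-field splitting; square planar leaves the high-energy d_{x²−y²} orbital empty and maximises CFSE. → square planar.
For [Zn(NCS)4]^2-: Summing ligand charges against the −2 overall charge gives an oxidation state of +2 for zinc. Zn sits in group 12, so the d-electron count is 12 − 2 = 10. A d¹⁰ ion has no crystal-field stabilisation preference between square planar and tetrahedral, so four ligands adopt the sterically favoured tetrahedral geometry. → tetrahedral.

[Zn(NCS)4]^2-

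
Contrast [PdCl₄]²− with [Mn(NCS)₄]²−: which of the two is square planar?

[PdCl₄]²−

For [PdCl₄]²−: Summing ligand charges against the −2 overall charge gives an oxidation state of +2 for palladium. Pd sits in group 10, so the d-electron count is 10 − 2 = 8. A 4d d⁸ ion has a large crystal-field splitting; square planar leaves the high-energy d_{x²−y²} orbital empty and maximises CFSE. → square planar.
For [Mn(NCS)₄]²−: Ligand charges: each isothiocyanate is −1. With an overall charge of −2 the manganese centre must be in the +2 oxidation state. Mn sits in group 7, so the d-electron count is 7 − 2 = 5. A high-spin d⁵ ion has zero CFSE in either geometry, so four ligands adopt the sterically favoured tetrahedral geometry. → tetrahedral.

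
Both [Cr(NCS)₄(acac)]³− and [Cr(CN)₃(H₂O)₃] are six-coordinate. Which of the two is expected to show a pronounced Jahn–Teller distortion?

[Cr(NCS)₄(acac)]³−: Each isothiocyanate is −1; each acetylacetonate is −1; balancing the −3 overall charge requires Cr(II). Group 6 minus oxidation state 2 gives a d⁴ configuration. Acetylacetonate and isothiocyanate are weak-field ligands for a first-row metal, so the complex is high-spin. The t₂g³e_g¹ (high-spin) configuration has an unevenly filled e_g set; the Jahn–Teller theorem predicts a tetragonal distortion (typically axial elongation) to lift the degeneracy.
[Cr(CN)₃(H₂O)₃]: Ligand charges: each cyanide is −1; water is neutral. With an overall charge of 0 the chromium centre must be in the +3 oxidation state. Chromium is a group-6 element; Cr(III) is therefore d³. The d³ configuration leaves the e_g set evenly filled (or empty) — no strong Jahn–Teller driving force.

[Cr(NCS)₄(acac)]³−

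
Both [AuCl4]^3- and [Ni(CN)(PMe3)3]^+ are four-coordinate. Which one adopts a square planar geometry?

[Ni(CN)(PMe3)3]^+

For [AuCl4]^3-: Ligand charges: each chloride is −1. With an overall charge of −3 the gold centre must be in the +1 oxidation state. Au sits in group 11, so the d-electron count is 11 − 1 = 10. A d¹⁰ ion has no crystal-field stabilisation preference between square planar and tetrahedral, so four ligands adopt the sterically favoured tetrahedral geometry. → tetrahedral.
For [Ni(CN)(PMe3)3]^+: Summing ligand charges against the +1 overall charge gives an oxidation state of +2 for nickel. Group 10 minus oxidation state 2 gives a d⁸ configuration. Cyanide and trimethylphosphine are strong-field ligands (high in the spectrochemical series). A 3d d⁸ ion with strong-field ligands gains enough CFSE to favour square planar over tetrahedral. → square planar.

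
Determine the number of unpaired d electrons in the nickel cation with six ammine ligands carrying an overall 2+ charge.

Summing ligand charges against the +2 overall charge gives an oxidation state of +2 for nickel.
Group 10 minus oxidation state 2 gives a d⁸ configuration.
In an octahedral field the d⁸ configuration is t₂g⁶e_g² (only one arrangement possible), giving 2 unpaired electrons.

2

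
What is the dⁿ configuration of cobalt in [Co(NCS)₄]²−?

Summing ligand charges against the −2 overall charge gives an oxidation state of +2 for cobalt.
Group 9 minus oxidation state 2 gives a d⁷ configuration.

d7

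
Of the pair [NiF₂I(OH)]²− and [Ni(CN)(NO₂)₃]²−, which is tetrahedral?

For [NiF₂I(OH)]²−: Each fluoride is −1; each iodide is −1; each hydroxide is −1; balancing the −2 overall charge requires Ni(II). Group 10 minus oxidation state 2 gives a d⁸ configuration. Fluoride, hydroxide, and iodide are weak-field ligands. With weak-field ligands the CFSE gain from square planar is small, so a 3d d⁸ ion takes the sterically preferred tetrahedral geometry. → tetrahedral.
For [Ni(CN)(NO₂)₃]²−: Ligand charges: each cyanide is −1; each nitro (N-bound nitrite) is −1. With an overall charge of −2 the nickel centre must be in the +2 oxidation state. Nickel is a group-10 element; Ni(II) is therefore d⁸. Cyanide and nitro (N-bound nitrite) are strong-field ligands (high in the spectrochemical series). A 3d d⁸ ion with strong-field ligands gains enough CFSE to favour square planar over tetrahedral. → square planar.

[NiF₂I(OH)]²−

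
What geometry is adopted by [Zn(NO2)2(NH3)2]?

tetrahedral

Summing ligand charges against the 0 overall charge gives an oxidation state of +2 for zinc.
Group 12 minus oxidation state 2 gives a d¹⁰ configuration.
With 4 monodentate ligands the coordination number is 4.
A d¹⁰ ion has no crystal-field stabilisation preference between square planar and tetrahedral, so four ligands adopt the sterically favoured tetrahedral geometry.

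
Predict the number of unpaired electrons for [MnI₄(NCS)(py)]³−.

5

Summing ligand charges against the −3 overall charge gives an oxidation state of +2 for manganese.
Manganese is a group-7 element; Mn(II) is therefore d⁵.
The spin state decides the count: Iodide and isothiocyanate are weak-field ligands for a first-row metal, so the complex is high-spin.
An octahedral high-spin d⁵ ion is t₂g³e_g², giving 5 unpaired electrons.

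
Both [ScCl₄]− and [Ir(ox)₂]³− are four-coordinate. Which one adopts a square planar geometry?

[Ir(ox)₂]³−

For [ScCl₄]−: Ligand charges: each chloride is −1. With an overall charge of −1 the scandium centre must be in the +3 oxidation state. Scandium is a group-3 element; Sc(III) is therefore d⁰. A d⁰ ion has no crystal-field stabilisation preference between square planar and tetrahedral, so four ligands adopt the sterically favoured tetrahedral geometry. → tetrahedral.
For [Ir(ox)₂]³−: Each oxalate is −2; balancing the −3 overall charge requires Ir(I). Group 9 minus oxidation state 1 gives a d⁸ configuration. A 5d d⁸ ion has a large crystal-field splitting; square planar leaves the high-energy d_{x²−y²} orbital empty and maximises CFSE. → square planar.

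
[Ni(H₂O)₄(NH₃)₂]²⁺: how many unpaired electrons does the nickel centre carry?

Ligand charges: water is neutral; ammonia is neutral. With an overall charge of +2 the nickel centre must be in the +2 oxidation state.
Nickel is a group-10 element; Ni(II) is therefore d⁸.
In an octahedral field the d⁸ configuration is t₂g⁶e_g² (only one arrangement possible), giving 2 unpaired electrons.

2 unpaired electrons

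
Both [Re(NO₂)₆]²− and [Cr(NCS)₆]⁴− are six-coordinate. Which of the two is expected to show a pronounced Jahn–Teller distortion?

[Cr(NCS)₆]⁴−

[Re(NO₂)₆]²−: Each nitro (N-bound nitrite) is −1; balancing the −2 overall charge requires Re(IV). Re sits in group 7, so the d-electron count is 7 − 4 = 3. The d³ configuration leaves the e_g set evenly filled (or empty) — no strong Jahn–Teller driving force.
[Cr(NCS)₆]⁴−: Ligand charges: each isothiocyanate is −1. With an overall charge of −4 the chromium centre must be in the +2 oxidation state. Chromium is a group-6 element; Cr(II) is therefore d⁴. Isothiocyanate is a weak-field ligand for a first-row metal, so the complex is high-spin. The t₂g³e_g¹ (high-spin) configuration has an unevenly filled e_g set; the Jahn–Teller theorem predicts a tetragonal distortion (typically axial elongation) to lift the degeneracy.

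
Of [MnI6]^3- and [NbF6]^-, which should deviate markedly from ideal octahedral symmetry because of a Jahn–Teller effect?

[MnI6]^3-: Summing ligand charges against the −3 overall charge gives an oxidation state of +3 for manganese. Mn sits in group 7, so the d-electron count is 7 − 3 = 4. Iodide is a weak-field ligand for a first-row metal, so the complex is high-spin. The t₂g³e_g¹ (high-spin) configuration has an unevenly filled e_g set; the Jahn–Teller theorem predicts a tetragonal distortion (typically axial elongation) to lift the degeneracy.
[NbF6]^-: Summing ligand charges against the −1 overall charge gives an oxidation state of +5 for niobium. Group 5 minus oxidation state 5 gives a d⁰ configuration. The d⁰ configuration leaves the e_g set evenly filled (or empty) — no strong Jahn–Teller driving force.

[MnI6]^3-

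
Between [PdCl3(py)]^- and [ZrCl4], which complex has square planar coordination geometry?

[PdCl3(py)]^-

For [PdCl3(py)]^-: Ligand charges: each chloride is −1; pyridine is neutral. With an overall charge of −1 the palladium centre must be in the +2 oxidation state. Palladium is a group-10 element; Pd(II) is therefore d⁸. A 4d d⁸ ion has a large crystal-field splitting; square planar leaves the high-energy d_{x²−y²} orbital empty and maximises CFSE. → square planar.
For [ZrCl4]: Summing ligand charges against the 0 overall charge gives an oxidation state of +4 for zirconium. Group 4 minus oxidation state 4 gives a d⁰ configuration. A d⁰ ion has no crystal-field stabilisation preference between square planar and tetrahedral, so four ligands adopt the sterically favoured tetrahedral geometry. → tetrahedral.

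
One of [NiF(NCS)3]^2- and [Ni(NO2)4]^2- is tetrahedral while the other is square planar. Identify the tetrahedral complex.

For [NiF(NCS)3]^2-: Summing ligand charges against the −2 overall charge gives an oxidation state of +2 for nickel. Group 10 minus oxidation state 2 gives a d⁸ configuration. Fluoride and isothiocyanate are weak-field ligands. With weak-field ligands the CFSE gain from square planar is small, so a 3d d⁸ ion takes the sterically preferred tetrahedral geometry. → tetrahedral.
For [Ni(NO2)4]^2-: Ligand charges: each nitro (N-bound nitrite) is −1. With an overall charge of −2 the nickel centre must be in the +2 oxidation state. Group 10 minus oxidation state 2 gives a d⁸ configuration. Nitro (N-bound nitrite) is a strong-field ligand (high in the spectrochemical series). A 3d d⁸ ion with strong-field ligands gains enough CFSE to favour square planar over tetrahedral. → square planar.

[NiF(NCS)3]^2-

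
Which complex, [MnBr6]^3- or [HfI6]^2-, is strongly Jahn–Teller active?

[MnBr6]^3-: Each bromide is −1; balancing the −3 overall charge requires Mn(III). Group 7 minus oxidation state 3 gives a d⁴ configuration. Bromide is a weak-field ligand for a first-row metal, so the complex is high-spin. The t₂g³e_g¹ (high-spin) configuration has an unevenly filled e_g set; the Jahn–Teller theorem predicts a tetragonal distortion (typically axial elongation) to lift the degeneracy.
[HfI6]^2-: Each iodide is −1; balancing the −2 overall charge requires Hf(IV). Hafnium is a group-4 element; Hf(IV) is therefore d⁰. The d⁰ configuration leaves the e_g set evenly filled (or empty) — no strong Jahn–Teller driving force.

[MnBr6]^3-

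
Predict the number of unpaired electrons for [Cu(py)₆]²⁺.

Summing ligand charges against the +2 overall charge gives an oxidation state of +2 for copper.
Copper is a group-11 element; Cu(II) is therefore d⁹.
In an octahedral field the d⁹ configuration is t₂g⁶e_g³ (only one arrangement possible), giving 1 unpaired electron.

1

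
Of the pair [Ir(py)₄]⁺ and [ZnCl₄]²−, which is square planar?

For [Ir(py)₄]⁺: Summing ligand charges against the +1 overall charge gives an oxidation state of +1 for iridium. Group 9 minus oxidation state 1 gives a d⁸ configuration. A 5d d⁸ ion has a large crystal-field splitting; square planar leaves the high-energy d_{x²−y²} orbital empty and maximises CFSE. → square planar.
For [ZnCl₄]²−: Summing ligand charges against the −2 overall charge gives an oxidation state of +2 for zinc. Zn sits in group 12, so the d-electron count is 12 − 2 = 10. A d¹⁰ ion has no crystal-field stabilisation preference between square planar and tetrahedral, so four ligands adopt the sterically favoured tetrahedral geometry. → tetrahedral.

[Ir(py)₄]⁺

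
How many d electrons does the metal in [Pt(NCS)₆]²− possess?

Summing ligand charges against the −2 overall charge gives an oxidation state of +4 for platinum.
Platinum is a group-10 element; Pt(IV) is therefore d⁶.

d⁶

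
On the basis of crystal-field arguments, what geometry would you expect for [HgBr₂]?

Ligand charges: each bromide is −1. With an overall charge of 0 the mercury centre must be in the +2 oxidation state.
Mercury is a group-12 element; Hg(II) is therefore d¹⁰.
Coordination number: 2.
A d¹⁰ ion with only two ligands adopts a linear arrangement (sp hybridisation; no CFSE preference).

linear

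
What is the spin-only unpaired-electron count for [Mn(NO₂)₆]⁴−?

Ligand charges: each nitro (N-bound nitrite) is −1. With an overall charge of −4 the manganese centre must be in the +2 oxidation state.
Manganese is a group-7 element; Mn(II) is therefore d⁵.
The spin state decides the count: Nitro (N-bound nitrite) is a strong-field ligand (high in the spectrochemical series) for a first-row metal, so the complex is low-spin.
An octahedral low-spin d⁵ ion is t₂g⁵e_g⁰, giving 1 unpaired electron.

1 unpaired electron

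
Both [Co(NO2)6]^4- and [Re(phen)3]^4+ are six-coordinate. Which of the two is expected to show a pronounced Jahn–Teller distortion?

[Co(NO2)6]^4-

[Co(NO2)6]^4-: Each nitro (N-bound nitrite) is −1; balancing the −4 overall charge requires Co(II). Co sits in group 9, so the d-electron count is 9 − 2 = 7. Nitro (N-bound nitrite) is a strong-field ligand (high in the spectrochemical series) for a first-row metal, so the complex is low-spin. The t₂g⁶e_g¹ (low-spin) configuration has an unevenly filled e_g set; the Jahn–Teller theorem predicts a tetragonal distortion (typically axial elongation) to lift the degeneracy.
[Re(phen)3]^4+: 1,10-phenanthroline is neutral; balancing the +4 overall charge requires Re(IV). Group 7 minus oxidation state 4 gives a d³ configuration. The d³ configuration leaves the e_g set evenly filled (or empty) — no strong Jahn–Teller driving force.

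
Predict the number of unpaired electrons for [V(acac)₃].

Ligand charges: each acetylacetonate is −1. With an overall charge of 0 the vanadium centre must be in the +3 oxidation state.
Vanadium is a group-5 element; V(III) is therefore d².
Counting donor atoms: 3×acetylacetonate (bidentate) → 6 donors. Coordination number = 6.
In an octahedral field the d² configuration is t₂g²e_g⁰ (only one arrangement possible), giving 2 unpaired electrons.

2 unpaired electrons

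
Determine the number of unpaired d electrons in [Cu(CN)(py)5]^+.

1 unpaired electron

Summing ligand charges against the +1 overall charge gives an oxidation state of +2 for copper.
Cu sits in group 11, so the d-electron count is 11 − 2 = 9.
In an octahedral field the d⁹ configuration is t₂g⁶e_g³ (only one arrangement possible), giving 1 unpaired electron.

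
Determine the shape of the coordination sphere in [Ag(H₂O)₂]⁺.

Summing ligand charges against the +1 overall charge gives an oxidation state of +1 for silver.
Silver is a group-11 element; Ag(I) is therefore d¹⁰.
Coordination number: 2.
A d¹⁰ ion with only two ligands adopts a linear arrangement (sp hybridisation; no CFSE preference).

linear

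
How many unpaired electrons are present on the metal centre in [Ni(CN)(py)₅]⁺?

Summing ligand charges against the +1 overall charge gives an oxidation state of +2 for nickel.
Group 10 minus oxidation state 2 gives a d⁸ configuration.
In an octahedral field the d⁸ configuration is t₂g⁶e_g² (only one arrangement possible), giving 2 unpaired electrons.

2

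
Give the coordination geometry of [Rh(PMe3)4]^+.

Summing ligand charges against the +1 overall charge gives an oxidation state of +1 for rhodium.
Rh sits in group 9, so the d-electron count is 9 − 1 = 8.
Coordination number: 4.
A 4d d⁸ ion has a large crystal-field splitting; square planar leaves the high-energy d_{x²−y²} orbital empty and maximises CFSE.

square planar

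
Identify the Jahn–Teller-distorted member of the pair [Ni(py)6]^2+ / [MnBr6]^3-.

[MnBr6]^3-

[Ni(py)6]^2+: Ligand charges: pyridine is neutral. With an overall charge of +2 the nickel centre must be in the +2 oxidation state. Nickel is a group-10 element; Ni(II) is therefore d⁸. The d⁸ configuration leaves the e_g set evenly filled (or empty) — no strong Jahn–Teller driving force.
[MnBr6]^3-: Each bromide is −1; balancing the −3 overall charge requires Mn(III). Manganese is a group-7 element; Mn(III) is therefore d⁴. Bromide is a weak-field ligand for a first-row metal, so the complex is high-spin. The t₂g³e_g¹ (high-spin) configuration has an unevenly filled e_g set; the Jahn–Teller theorem predicts a tetragonal distortion (typically axial elongation) to lift the degeneracy.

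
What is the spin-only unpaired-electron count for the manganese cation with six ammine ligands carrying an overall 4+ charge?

3 unpaired electrons

Summing ligand charges against the +4 overall charge gives an oxidation state of +4 for manganese.
Group 7 minus oxidation state 4 gives a d³ configuration.
In an octahedral field the d³ configuration is t₂g³e_g⁰ (only one arrangement possible), giving 3 unpaired electrons.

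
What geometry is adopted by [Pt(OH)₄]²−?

Summing ligand charges against the −2 overall charge gives an oxidation state of +2 for platinum.
Group 10 minus oxidation state 2 gives a d⁸ configuration.
Coordination number: 4.
A 5d d⁸ ion has a large crystal-field splitting; square planar leaves the high-energy d_{x²−y²} orbital empty and maximises CFSE.

square planar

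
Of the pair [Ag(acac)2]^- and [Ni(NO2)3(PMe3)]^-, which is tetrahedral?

[Ag(acac)2]^-

For [Ag(acac)2]^-: Each acetylacetonate is −1; balancing the −1 overall charge requires Ag(I). Group 11 minus oxidation state 1 gives a d¹⁰ configuration. A d¹⁰ ion has no crystal-field stabilisation preference between square planar and tetrahedral, so four ligands adopt the sterically favoured tetrahedral geometry. → tetrahedral.
For [Ni(NO2)3(PMe3)]^-: Each nitro (N-bound nitrite) is −1; trimethylphosphine is neutral; balancing the −1 overall charge requires Ni(II). Group 10 minus oxidation state 2 gives a d⁸ configuration. Nitro (N-bound nitrite) and trimethylphosphine are strong-field ligands (high in the spectrochemical series). A 3d d⁸ ion with strong-field ligands gains enough CFSE to favour square planar over tetrahedral. → square planar.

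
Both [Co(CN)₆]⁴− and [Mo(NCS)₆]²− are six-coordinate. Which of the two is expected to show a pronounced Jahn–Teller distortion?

[Co(CN)₆]⁴−: Summing ligand charges against the −4 overall charge gives an oxidation state of +2 for cobalt. Co sits in group 9, so the d-electron count is 9 − 2 = 7. Cyanide is a strong-field ligand (high in the spectrochemical series) for a first-row metal, so the complex is low-spin. The t₂g⁶e_g¹ (low-spin) configuration has an unevenly filled e_g set; the Jahn–Teller theorem predicts a tetragonal distortion (typically axial elongation) to lift the degeneracy.
[Mo(NCS)₆]²−: Summing ligand charges against the −2 overall charge gives an oxidation state of +4 for molybdenum. Group 6 minus oxidation state 4 gives a d² configuration. The d² configuration leaves the e_g set evenly filled (or empty) — no strong Jahn–Teller driving force.

[Co(CN)₆]⁴−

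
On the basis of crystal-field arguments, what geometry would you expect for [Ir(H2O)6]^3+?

Summing ligand charges against the +3 overall charge gives an oxidation state of +3 for iridium.
Group 9 minus oxidation state 3 gives a d⁶ configuration.
With 6 monodentate ligands the coordination number is 6.
Six donors around a single metal centre give an octahedral coordination sphere.

octahedral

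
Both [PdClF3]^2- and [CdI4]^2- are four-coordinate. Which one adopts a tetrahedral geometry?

For [PdClF3]^2-: Summing ligand charges against the −2 overall charge gives an oxidation state of +2 for palladium. Palladium is a group-10 element; Pd(II) is therefore d⁸. A 4d d⁸ ion has a large crystal-field splitting; square planar leaves the high-energy d_{x²−y²} orbital empty and maximises CFSE. → square planar.
For [CdI4]^2-: Summing ligand charges against the −2 overall charge gives an oxidation state of +2 for cadmium. Cd sits in group 12, so the d-electron count is 12 − 2 = 10. A d¹⁰ ion has no crystal-field stabilisation preference between square planar and tetrahedral, so four ligands adopt the sterically favoured tetrahedral geometry. → tetrahedral.

[CdI4]^2-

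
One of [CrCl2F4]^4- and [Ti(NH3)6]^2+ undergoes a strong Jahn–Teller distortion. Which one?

[CrCl2F4]^4-: Ligand charges: each chloride is −1; each fluoride is −1. With an overall charge of −4 the chromium centre must be in the +2 oxidation state. Cr sits in group 6, so the d-electron count is 6 − 2 = 4. Chloride and fluoride are weak-field ligands for a first-row metal, so the complex is high-spin. The t₂g³e_g¹ (high-spin) configuration has an unevenly filled e_g set; the Jahn–Teller theorem predicts a tetragonal distortion (typically axial elongation) to lift the degeneracy.
[Ti(NH3)6]^2+: Ligand charges: ammonia is neutral. With an overall charge of +2 the titanium centre must be in the +2 oxidation state. Titanium is a group-4 element; Ti(II) is therefore d². The d² configuration leaves the e_g set evenly filled (or empty) — no strong Jahn–Teller driving force.

[CrCl2F4]^4-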